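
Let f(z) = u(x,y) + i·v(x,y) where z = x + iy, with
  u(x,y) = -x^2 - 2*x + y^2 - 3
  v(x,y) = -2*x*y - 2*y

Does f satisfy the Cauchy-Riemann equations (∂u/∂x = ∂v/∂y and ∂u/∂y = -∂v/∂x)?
∂u/∂x = -2*x - 2
∂v/∂y = -2*x - 2
∂u/∂y = 2*y
∂v/∂x = -2*y
∂u/∂x = ∂v/∂y and ∂u/∂y = -∂v/∂x hold identically; f is analytic.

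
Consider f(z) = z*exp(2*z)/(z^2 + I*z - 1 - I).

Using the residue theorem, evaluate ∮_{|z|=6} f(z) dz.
pi*(-2/5 + 6*I/5)*exp(-2 - 2*I) + pi*(2/5 + 4*I/5)*exp(2)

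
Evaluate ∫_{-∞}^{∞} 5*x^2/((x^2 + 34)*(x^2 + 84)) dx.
pi*(-sqrt(34) + 2*sqrt(21))/10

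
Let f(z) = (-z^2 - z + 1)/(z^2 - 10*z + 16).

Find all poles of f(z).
{2, 8}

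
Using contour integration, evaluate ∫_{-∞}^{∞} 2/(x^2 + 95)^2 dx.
Let f(z) = 2/(z^2 + 95)^2. The denominator has no real zeros and deg Q - deg P = 4 ≥ 2, so the integral of f over the upper semicircle |z| = R tends to 0 as R → ∞. Closing the contour in the upper half-plane,
  ∫_{-∞}^{∞} f(x) dx = 2πi · Σ Res(f, z_k)  over the poles with Im z_k > 0.

Zeros of the denominator: z^2 + 95 = 0 gives z = ±sqrt(95)*I.
Upper half-plane: z = sqrt(95)*I (a pole of order 2).

Write f(z) = g(z)/(z - sqrt(95)*I)^2 with g(z) = 2/(z + sqrt(95)*I)^2. For a double pole, Res(f, z₀) = g'(z₀):
  g'(z) = -4/(z + sqrt(95)*I)^3
  Res(f, sqrt(95)*I) = g'(sqrt(95)*I) = -sqrt(95)*I/18050

∫_{-∞}^{∞} f(x) dx = 2πi · (-sqrt(95)*I/18050) = sqrt(95)*pi/9025

Final answer: sqrt(95)*pi/9025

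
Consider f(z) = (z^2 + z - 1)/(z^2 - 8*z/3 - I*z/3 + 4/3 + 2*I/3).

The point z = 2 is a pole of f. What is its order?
1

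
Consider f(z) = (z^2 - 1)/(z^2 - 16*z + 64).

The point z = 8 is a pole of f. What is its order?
Factor the denominator:
  z^2 - 16*z + 64 = (z - 8)^2

The numerator P(z) = z^2 - 1 has P(8) = 63 ≠ 0, so no factor of (z - 8) cancels.
Near z = 8 we can therefore write f(z) = g(z)/(z - 8)^2 with g analytic at 8 and g(8) ≠ 0 (g is just the numerator).

Hence z = 8 is a pole of order 2.

Final answer: 2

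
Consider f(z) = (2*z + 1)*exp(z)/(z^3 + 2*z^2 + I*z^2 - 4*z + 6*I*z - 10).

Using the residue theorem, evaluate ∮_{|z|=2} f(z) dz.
pi*(-1/2 - I/6)*exp(-1 - I)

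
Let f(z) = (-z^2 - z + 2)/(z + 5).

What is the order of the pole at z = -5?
1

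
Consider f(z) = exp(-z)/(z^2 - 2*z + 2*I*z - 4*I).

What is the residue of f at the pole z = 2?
Write f(z) = P(z)/Q(z) with P(z) = exp(-z) and Q(z) = z^2 - 2*z + 2*I*z - 4*I.
The denominator factors as Q(z) = (z - 2)*(z + 2*I), so z = 2 is a simple zero of Q and P is analytic there; z = 2 is therefore a simple pole and
  Res(f, z₀) = P(z₀)/Q'(z₀).

Q'(z) = 2*z - 2 + 2*I, so Q'(2) = 2 + 2*I.
P(2) = exp(-2).

Res(f, 2) = (exp(-2))/(2 + 2*I) = (1/4 - I/4)*exp(-2)

Final answer: (1/4 - I/4)*exp(-2)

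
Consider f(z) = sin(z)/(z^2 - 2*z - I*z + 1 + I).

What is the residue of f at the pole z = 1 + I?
Write f(z) = P(z)/Q(z) with P(z) = sin(z) and Q(z) = z^2 - 2*z - I*z + 1 + I.
The denominator factors as Q(z) = (z - 1 - I)*(z - 1), so z = 1 + I is a simple zero of Q and P is analytic there; z = 1 + I is therefore a simple pole and
  Res(f, z₀) = P(z₀)/Q'(z₀).

Q'(z) = 2*z - 2 - I, so Q'(1 + I) = I.
P(1 + I) = sin(1 + I).

Res(f, 1 + I) = (sin(1 + I))/(I) = -I*sin(1 + I)

Final answer: -I*sin(1 + I)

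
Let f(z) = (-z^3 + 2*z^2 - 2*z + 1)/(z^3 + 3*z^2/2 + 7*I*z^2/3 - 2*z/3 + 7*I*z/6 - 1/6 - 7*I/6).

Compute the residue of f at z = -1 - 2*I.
516/125 + 12*I/125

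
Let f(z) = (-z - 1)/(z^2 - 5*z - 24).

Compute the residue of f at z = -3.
Write f(z) = P(z)/Q(z) with P(z) = -z - 1 and Q(z) = z^2 - 5*z - 24.
The denominator factors as Q(z) = (z - 8)*(z + 3), so z = -3 is a simple zero of Q and P is analytic there; z = -3 is therefore a simple pole and
  Res(f, z₀) = P(z₀)/Q'(z₀).

Q'(z) = 2*z - 5, so Q'(-3) = -11.
P(-3) = 2.

Res(f, -3) = (2)/(-11) = -2/11

Final answer: -2/11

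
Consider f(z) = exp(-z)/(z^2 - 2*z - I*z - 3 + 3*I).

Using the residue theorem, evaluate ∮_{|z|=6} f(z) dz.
By the residue theorem, ∮_C f(z) dz = 2πi · (sum of the residues of f at the poles inside |z| = 6).

The denominator factors as (z - 3)*(z + 1 - I), so the singularities of f are simple poles at z = 3, z = -1 + I.
  |3|² = 9 < 36 = 6², so this pole is inside the contour.
  |-1 + I|² = 2 < 36 = 6², so this pole is inside the contour.

With P(z) = exp(-z) and Q(z) = z^2 - 2*z - I*z - 3 + 3*I, each pole is simple, so Res(f, z₀) = P(z₀)/Q'(z₀) with Q'(z) = 2*z - 2 - I.
  Res(f, 3) = P(3)/Q'(3) = (exp(-3))/(4 - I) = (4/17 + I/17)*exp(-3)
  Res(f, -1 + I) = P(-1 + I)/Q'(-1 + I) = (exp(1 - I))/(-4 + I) = (-4/17 - I/17)*exp(1 - I)

Sum of residues inside C: (4/17 + I/17)*exp(-3) + (-4/17 - I/17)*exp(1 - I)
∮_C f(z) dz = 2πi · ((4/17 + I/17)*exp(-3) + (-4/17 - I/17)*exp(1 - I)) = pi*(2/17 - 8*I/17)*exp(1 - I) + pi*(-2/17 + 8*I/17)*exp(-3)

Final answer: pi*(2/17 - 8*I/17)*exp(1 - I) + pi*(-2/17 + 8*I/17)*exp(-3)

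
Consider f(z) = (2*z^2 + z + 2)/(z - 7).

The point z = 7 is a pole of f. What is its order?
Factor the denominator:
  z - 7 = (z - 7)

The numerator P(z) = 2*z^2 + z + 2 has P(7) = 107 ≠ 0, so no factor of (z - 7) cancels.
Near z = 7 we can therefore write f(z) = g(z)/(z - 7) with g analytic at 7 and g(7) ≠ 0 (g is just the numerator).

Hence z = 7 is a pole of order 1.

Final answer: 1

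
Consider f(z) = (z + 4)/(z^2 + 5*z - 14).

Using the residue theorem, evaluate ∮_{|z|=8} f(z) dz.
By the residue theorem, ∮_C f(z) dz = 2πi · (sum of the residues of f at the poles inside |z| = 8).

The denominator factors as (z - 2)*(z + 7), so the singularities of f are simple poles at z = 2, z = -7.
  |2|² = 4 < 64 = 8², so this pole is inside the contour.
  |-7|² = 49 < 64 = 8², so this pole is inside the contour.

With P(z) = z + 4 and Q(z) = z^2 + 5*z - 14, each pole is simple, so Res(f, z₀) = P(z₀)/Q'(z₀) with Q'(z) = 2*z + 5.
  Res(f, 2) = P(2)/Q'(2) = (6)/(9) = 2/3
  Res(f, -7) = P(-7)/Q'(-7) = (-3)/(-9) = 1/3

Sum of residues inside C: 1
∮_C f(z) dz = 2πi · (1) = 2*I*pi

Final answer: 2*I*pi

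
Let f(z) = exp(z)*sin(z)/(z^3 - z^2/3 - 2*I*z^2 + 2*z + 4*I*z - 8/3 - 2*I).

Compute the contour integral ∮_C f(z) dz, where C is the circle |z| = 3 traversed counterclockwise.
By the residue theorem, ∮_C f(z) dz = 2πi · (sum of the residues of f at the poles inside |z| = 3).

The denominator factors as (z - 1/3 + I)*(z + 1 - 3*I)*(z - 1), so the singularities of f are simple poles at z = 1/3 - I, z = -1 + 3*I, z = 1.
  |1/3 - I|² = 10/9 < 9 = 3², so this pole is inside the contour.
  |-1 + 3*I|² = 10 > 9 = 3², so this pole is outside the contour.
  |1|² = 1 < 9 = 3², so this pole is inside the contour.

With P(z) = exp(z)*sin(z) and Q(z) = z^3 - z^2/3 - 2*I*z^2 + 2*z + 4*I*z - 8/3 - 2*I, each pole is simple, so Res(f, z₀) = P(z₀)/Q'(z₀) with Q'(z) = 3*z^2 - 2*z/3 - 4*I*z + 2 + 4*I.
  Res(f, 1/3 - I) = P(1/3 - I)/Q'(1/3 - I) = (exp(1/3 - I)*sin(1/3 - I))/(-44/9 + 4*I/3) = (-99/520 - 27*I/520)*exp(1/3 - I)*sin(1/3 - I)
  Res(f, 1) = P(1)/Q'(1) = (exp(1)*sin(1))/(13/3) = 3*exp(1)*sin(1)/13

Sum of residues inside C: 3*exp(1)*sin(1)/13 + (-99/520 - 27*I/520)*exp(1/3 - I)*sin(1/3 - I)
∮_C f(z) dz = 2πi · (3*exp(1)*sin(1)/13 + (-99/520 - 27*I/520)*exp(1/3 - I)*sin(1/3 - I)) = pi*(27/260 - 99*I/260)*exp(1/3 - I)*sin(1/3 - I) + 6*exp(1)*I*pi*sin(1)/13

Final answer: pi*(27/260 - 99*I/260)*exp(1/3 - I)*sin(1/3 - I) + 6*exp(1)*I*pi*sin(1)/13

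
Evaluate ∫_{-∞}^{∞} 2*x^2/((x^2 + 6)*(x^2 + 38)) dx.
Let f(z) = 2*z^2/((z^2 + 6)*(z^2 + 38)). The denominator has no real zeros and deg Q - deg P = 2 ≥ 2, so the integral of f over the upper semicircle |z| = R tends to 0 as R → ∞. Closing the contour in the upper half-plane,
  ∫_{-∞}^{∞} f(x) dx = 2πi · Σ Res(f, z_k)  over the poles with Im z_k > 0.

Zeros of the denominator: z^2 + 38 = 0 gives z = ±sqrt(38)*I; z^2 + 6 = 0 gives z = ±sqrt(6)*I.
Upper half-plane: z = sqrt(38)*I, z = sqrt(6)*I (simple).

Each pole is a simple zero of Q(z) = z^4 + 44*z^2 + 228, so Res(f, z₀) = P(z₀)/Q'(z₀) with P(z) = 2*z^2, Q'(z) = 4*z^3 + 88*z:
  Res(f, sqrt(38)*I) = (-76)/(-64*sqrt(38)*I) = -sqrt(38)*I/32
  Res(f, sqrt(6)*I) = (-12)/(64*sqrt(6)*I) = sqrt(6)*I/32

Sum of residues: I*(-sqrt(38) + sqrt(6))/32
∫_{-∞}^{∞} f(x) dx = 2πi · (I*(-sqrt(38) + sqrt(6))/32) = pi*(-sqrt(6) + sqrt(38))/16

Final answer: pi*(-sqrt(6) + sqrt(38))/16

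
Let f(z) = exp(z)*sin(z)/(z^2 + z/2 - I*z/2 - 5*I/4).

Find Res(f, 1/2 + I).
Write f(z) = P(z)/Q(z) with P(z) = exp(z)*sin(z) and Q(z) = z^2 + z/2 - I*z/2 - 5*I/4.
The denominator factors as Q(z) = (z - 1/2 - I)*(z + 1 + I/2), so z = 1/2 + I is a simple zero of Q and P is analytic there; z = 1/2 + I is therefore a simple pole and
  Res(f, z₀) = P(z₀)/Q'(z₀).

Q'(z) = 2*z + 1/2 - I/2, so Q'(1/2 + I) = 3/2 + 3*I/2.
P(1/2 + I) = exp(1/2 + I)*sin(1/2 + I).

Res(f, 1/2 + I) = (exp(1/2 + I)*sin(1/2 + I))/(3/2 + 3*I/2) = (1/3 - I/3)*exp(1/2 + I)*sin(1/2 + I)

Final answer: (1/3 - I/3)*exp(1/2 + I)*sin(1/2 + I)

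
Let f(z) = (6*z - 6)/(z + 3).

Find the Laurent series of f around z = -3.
Put w = z - (-3), i.e. z = w - 3. The denominator is w, so it suffices to rewrite the numerator in powers of w.

P(z) = 6*z - 6
P(w - 3) = -24 + 6*w

Dividing each term by w:
  f = -24/w + 6

Substituting back w = z + 3:
  f(z) = -24/(z + 3) + 6

The series is finite because the numerator is a polynomial; the negative powers form the principal part, and the coefficient of 1/(z + 3) gives Res(f, -3) = -24.

Final answer: -24/(z + 3) + 6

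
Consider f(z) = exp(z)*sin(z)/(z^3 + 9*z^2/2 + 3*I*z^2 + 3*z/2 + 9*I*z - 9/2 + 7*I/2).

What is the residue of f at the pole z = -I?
Write f(z) = P(z)/Q(z) with P(z) = exp(z)*sin(z) and Q(z) = z^3 + 9*z^2/2 + 3*I*z^2 + 3*z/2 + 9*I*z - 9/2 + 7*I/2.
The denominator factors as Q(z) = (z + 3/2 + I)*(z + 3 + I)*(z + I), so z = -I is a simple zero of Q and P is analytic there; z = -I is therefore a simple pole and
  Res(f, z₀) = P(z₀)/Q'(z₀).

Q'(z) = 3*z^2 + 9*z + 6*I*z + 3/2 + 9*I, so Q'(-I) = 9/2.
P(-I) = -I*exp(-I)*sinh(1).

Res(f, -I) = (-I*exp(-I)*sinh(1))/(9/2) = -2*I*exp(-I)*sinh(1)/9

Final answer: -2*I*exp(-I)*sinh(1)/9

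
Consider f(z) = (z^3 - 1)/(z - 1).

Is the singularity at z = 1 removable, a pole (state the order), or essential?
The numerator vanishes at z = 1 ((1)^3 = 1), so it is divisible by z - 1:
  z^3 - 1 = (z - 1)*(z^2 + z + 1)
Hence for z ≠ 1, f(z) = z^2 + z + 1, a polynomial, and lim_{z→1} f(z) = 3 is finite.
So the singularity is removable.

Final answer: removable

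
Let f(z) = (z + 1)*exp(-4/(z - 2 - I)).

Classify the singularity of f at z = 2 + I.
Let u = z - 2 - I. Then
  e^(-4/u) = Σ_{k≥0} (-4)^k/(k!·u^k) = 1 - 4/u + 8/u^2 - 32/(3*u^3) + ...
which has infinitely many negative powers of u, so exp(-4/(z - 2 - I)) has an essential singularity at z = 2 + I.
The extra factor z + 1 is a nonzero polynomial; if the product had at most a pole at z = 2 + I, dividing by that polynomial would leave exp(-4/(z - 2 - I)) with at most a pole too — contradiction. (Equivalently, the product's Laurent series still has infinitely many negative powers.)
So the singularity is essential.

Final answer: essential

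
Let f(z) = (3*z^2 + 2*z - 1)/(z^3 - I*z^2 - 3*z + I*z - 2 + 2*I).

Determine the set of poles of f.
{-1 + I, 2}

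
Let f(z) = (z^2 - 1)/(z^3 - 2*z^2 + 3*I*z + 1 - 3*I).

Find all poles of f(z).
The singularities of f are the zeros of the denominator. Factoring,
  z^3 - 2*z^2 + 3*I*z + 1 - 3*I = (z - 2 + I)*(z + 1 - I)*(z - 1)
so the candidates are z = 2 - I, z = -1 + I, z = 1.

Check the numerator P(z) = z^2 - 1 at each one:
  P(2 - I) = 2 - 4*I ≠ 0, so z = 2 - I is a (simple) pole.
  P(-1 + I) = -1 - 2*I ≠ 0, so z = -1 + I is a (simple) pole.
  P(1) = 0, so the factor (z - 1) cancels and z = 1 is only a removable singularity, not a pole.

Poles of f: {-1 + I, 2 - I}

Final answer: {-1 + I, 2 - I}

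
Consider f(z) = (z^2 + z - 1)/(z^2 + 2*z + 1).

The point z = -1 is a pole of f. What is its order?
2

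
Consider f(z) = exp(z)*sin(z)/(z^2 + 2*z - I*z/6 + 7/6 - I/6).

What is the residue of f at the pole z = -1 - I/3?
Write f(z) = P(z)/Q(z) with P(z) = exp(z)*sin(z) and Q(z) = z^2 + 2*z - I*z/6 + 7/6 - I/6.
The denominator factors as Q(z) = (z + 1 + I/3)*(z + 1 - I/2), so z = -1 - I/3 is a simple zero of Q and P is analytic there; z = -1 - I/3 is therefore a simple pole and
  Res(f, z₀) = P(z₀)/Q'(z₀).

Q'(z) = 2*z + 2 - I/6, so Q'(-1 - I/3) = -5*I/6.
P(-1 - I/3) = -exp(-1 - I/3)*sin(1 + I/3).

Res(f, -1 - I/3) = (-exp(-1 - I/3)*sin(1 + I/3))/(-5*I/6) = -6*I*exp(-1 - I/3)*sin(1 + I/3)/5

Final answer: -6*I*exp(-1 - I/3)*sin(1 + I/3)/5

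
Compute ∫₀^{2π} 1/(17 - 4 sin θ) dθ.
2*sqrt(273)*pi/273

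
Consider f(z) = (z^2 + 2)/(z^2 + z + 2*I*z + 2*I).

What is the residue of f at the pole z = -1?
-3/5 - 6*I/5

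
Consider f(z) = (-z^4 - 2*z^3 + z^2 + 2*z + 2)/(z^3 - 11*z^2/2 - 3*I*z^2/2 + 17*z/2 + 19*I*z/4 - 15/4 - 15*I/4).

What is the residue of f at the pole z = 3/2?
365/104 + 73*I/104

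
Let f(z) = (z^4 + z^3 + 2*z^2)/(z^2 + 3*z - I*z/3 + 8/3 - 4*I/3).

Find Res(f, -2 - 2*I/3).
-472/51 - 536*I/459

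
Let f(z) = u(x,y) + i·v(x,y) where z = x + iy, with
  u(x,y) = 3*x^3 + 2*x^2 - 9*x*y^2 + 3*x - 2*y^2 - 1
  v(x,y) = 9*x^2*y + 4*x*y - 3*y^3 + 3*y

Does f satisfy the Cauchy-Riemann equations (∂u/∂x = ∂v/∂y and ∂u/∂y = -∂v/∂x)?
∂u/∂x = 9*x^2 + 4*x - 9*y^2 + 3
∂v/∂y = 9*x^2 + 4*x - 9*y^2 + 3
∂u/∂y = -18*x*y - 4*y
∂v/∂x = 18*x*y + 4*y
∂u/∂x = ∂v/∂y and ∂u/∂y = -∂v/∂x hold identically; f is analytic.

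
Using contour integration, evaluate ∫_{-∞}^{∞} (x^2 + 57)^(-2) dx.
sqrt(57)*pi/6498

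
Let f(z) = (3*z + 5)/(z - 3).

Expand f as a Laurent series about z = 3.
14/(z - 3) + 3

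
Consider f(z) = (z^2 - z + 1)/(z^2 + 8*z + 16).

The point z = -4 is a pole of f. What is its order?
Factor the denominator:
  z^2 + 8*z + 16 = (z + 4)^2

The numerator P(z) = z^2 - z + 1 has P(-4) = 21 ≠ 0, so no factor of (z + 4) cancels.
Near z = -4 we can therefore write f(z) = g(z)/(z + 4)^2 with g analytic at -4 and g(-4) ≠ 0 (g is just the numerator).

Hence z = -4 is a pole of order 2.

Final answer: 2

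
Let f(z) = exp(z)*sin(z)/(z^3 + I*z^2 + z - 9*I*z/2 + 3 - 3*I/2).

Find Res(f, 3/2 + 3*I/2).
Write f(z) = P(z)/Q(z) with P(z) = exp(z)*sin(z) and Q(z) = z^3 + I*z^2 + z - 9*I*z/2 + 3 - 3*I/2.
The denominator factors as Q(z) = (z - 3/2 - 3*I/2)*(z + 1 + 2*I)*(z + 1/2 + I/2), so z = 3/2 + 3*I/2 is a simple zero of Q and P is analytic there; z = 3/2 + 3*I/2 is therefore a simple pole and
  Res(f, z₀) = P(z₀)/Q'(z₀).

Q'(z) = 3*z^2 + 2*I*z + 1 - 9*I/2, so Q'(3/2 + 3*I/2) = -2 + 12*I.
P(3/2 + 3*I/2) = exp(3/2 + 3*I/2)*sin(3/2 + 3*I/2).

Res(f, 3/2 + 3*I/2) = (exp(3/2 + 3*I/2)*sin(3/2 + 3*I/2))/(-2 + 12*I) = (-1/74 - 3*I/37)*exp(3/2 + 3*I/2)*sin(3/2 + 3*I/2)

Final answer: (-1/74 - 3*I/37)*exp(3/2 + 3*I/2)*sin(3/2 + 3*I/2)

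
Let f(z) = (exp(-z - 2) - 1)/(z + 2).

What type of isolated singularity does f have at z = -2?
Let u = z + 2. The exponent is -z - 2 = -u, so
  f = (e^(-u) - 1)/u = ((-u) + (-u)^2/2 + (-u)^3/6 + ...)/u = -1 + (1/2)*u + (-1/6)*u^2 + ...
The Laurent expansion about u = 0 has no negative powers; equivalently lim_{z→-2} f(z) = -1 exists and is finite.
So the singularity is removable.

Final answer: removable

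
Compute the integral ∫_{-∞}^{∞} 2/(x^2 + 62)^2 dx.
Let f(z) = 2/(z^2 + 62)^2. The denominator has no real zeros and deg Q - deg P = 4 ≥ 2, so the integral of f over the upper semicircle |z| = R tends to 0 as R → ∞. Closing the contour in the upper half-plane,
  ∫_{-∞}^{∞} f(x) dx = 2πi · Σ Res(f, z_k)  over the poles with Im z_k > 0.

Zeros of the denominator: z^2 + 62 = 0 gives z = ±sqrt(62)*I.
Upper half-plane: z = sqrt(62)*I (a pole of order 2).

Write f(z) = g(z)/(z - sqrt(62)*I)^2 with g(z) = 2/(z + sqrt(62)*I)^2. For a double pole, Res(f, z₀) = g'(z₀):
  g'(z) = -4/(z + sqrt(62)*I)^3
  Res(f, sqrt(62)*I) = g'(sqrt(62)*I) = -sqrt(62)*I/7688

∫_{-∞}^{∞} f(x) dx = 2πi · (-sqrt(62)*I/7688) = sqrt(62)*pi/3844

Final answer: sqrt(62)*pi/3844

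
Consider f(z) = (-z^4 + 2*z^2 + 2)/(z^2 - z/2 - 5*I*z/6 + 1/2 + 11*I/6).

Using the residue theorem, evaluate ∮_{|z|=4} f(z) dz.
By the residue theorem, ∮_C f(z) dz = 2πi · (sum of the residues of f at the poles inside |z| = 4).

The denominator factors as (z - 1 + 2*I/3)*(z + 1/2 - 3*I/2), so the singularities of f are simple poles at z = 1 - 2*I/3, z = -1/2 + 3*I/2.
  |1 - 2*I/3|² = 13/9 < 16 = 4², so this pole is inside the contour.
  |-1/2 + 3*I/2|² = 5/2 < 16 = 4², so this pole is inside the contour.

With P(z) = -z^4 + 2*z^2 + 2 and Q(z) = z^2 - z/2 - 5*I*z/6 + 1/2 + 11*I/6, each pole is simple, so Res(f, z₀) = P(z₀)/Q'(z₀) with Q'(z) = 2*z - 1/2 - 5*I/6.
  Res(f, 1 - 2*I/3) = P(1 - 2*I/3)/Q'(1 - 2*I/3) = (371/81 - 32*I/27)/(3/2 - 13*I/6) = 1529/1125 + 3959*I/3375
  Res(f, -1/2 + 3*I/2) = P(-1/2 + 3*I/2)/Q'(-1/2 + 3*I/2) = (-15/4 - 9*I)/(-3/2 + 13*I/6) = -999/500 + 1557*I/500

Sum of residues inside C: -23/36 + 463*I/108
∮_C f(z) dz = 2πi · (-23/36 + 463*I/108) = pi*(-463/54 - 23*I/18)

Final answer: pi*(-463/54 - 23*I/18)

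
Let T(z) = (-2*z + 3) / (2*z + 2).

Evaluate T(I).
Substitute z = I:
  numerator:   -2*(I) + 3 = 3 - 2*I
  denominator: 2*(I) + 2 = 2 + 2*I
T(I) = (3 - 2*I)/(2 + 2*I); multiplying numerator and denominator by the conjugate 2 - 2*I gives (2 - 10*I)/8 = 1/4 - 5*I/4

Final answer: 1/4 - 5*I/4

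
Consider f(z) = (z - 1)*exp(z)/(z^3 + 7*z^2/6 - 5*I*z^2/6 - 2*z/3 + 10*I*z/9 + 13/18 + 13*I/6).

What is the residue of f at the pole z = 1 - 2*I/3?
Write f(z) = P(z)/Q(z) with P(z) = (z - 1)*exp(z) and Q(z) = z^3 + 7*z^2/6 - 5*I*z^2/6 - 2*z/3 + 10*I*z/9 + 13/18 + 13*I/6.
The denominator factors as Q(z) = (z + 2/3 - I)*(z - 1 + 2*I/3)*(z + 3/2 - I/2), so z = 1 - 2*I/3 is a simple zero of Q and P is analytic there; z = 1 - 2*I/3 is therefore a simple pole and
  Res(f, z₀) = P(z₀)/Q'(z₀).

Q'(z) = 3*z^2 + 7*z/3 - 5*I*z/3 - 2/3 + 10*I/9, so Q'(1 - 2*I/3) = 20/9 - 55*I/9.
P(1 - 2*I/3) = -2*I*exp(1 - 2*I/3)/3.

Res(f, 1 - 2*I/3) = (-2*I*exp(1 - 2*I/3)/3)/(20/9 - 55*I/9) = (66/685 - 24*I/685)*exp(1 - 2*I/3)

Final answer: (66/685 - 24*I/685)*exp(1 - 2*I/3)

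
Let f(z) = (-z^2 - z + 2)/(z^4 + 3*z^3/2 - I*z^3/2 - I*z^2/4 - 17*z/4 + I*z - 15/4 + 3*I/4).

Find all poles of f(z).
The singularities of f are the zeros of the denominator. Factoring,
  z^4 + 3*z^3/2 - I*z^3/2 - I*z^2/4 - 17*z/4 + I*z - 15/4 + 3*I/4 = (z + 1 + I)*(z - 3/2)*(z + 1 - 3*I/2)*(z + 1)
so the candidates are z = -1 - I, z = 3/2, z = -1 + 3*I/2, z = -1.

Check the numerator P(z) = -z^2 - z + 2 at each one:
  P(-1 - I) = 3 - I ≠ 0, so z = -1 - I is a (simple) pole.
  P(3/2) = -7/4 ≠ 0, so z = 3/2 is a (simple) pole.
  P(-1 + 3*I/2) = 17/4 + 3*I/2 ≠ 0, so z = -1 + 3*I/2 is a (simple) pole.
  P(-1) = 2 ≠ 0, so z = -1 is a (simple) pole.

Poles of f: {-1 - I, -1, -1 + 3*I/2, 3/2}

Final answer: {-1 - I, -1, -1 + 3*I/2, 3/2}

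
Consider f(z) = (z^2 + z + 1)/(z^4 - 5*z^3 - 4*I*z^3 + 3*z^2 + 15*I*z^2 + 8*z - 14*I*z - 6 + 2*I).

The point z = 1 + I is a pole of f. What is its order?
Factor the denominator:
  z^4 - 5*z^3 - 4*I*z^3 + 3*z^2 + 15*I*z^2 + 8*z - 14*I*z - 6 + 2*I = (z - 1 - I)^3*(z - 2 - I)

The numerator P(z) = z^2 + z + 1 has P(1 + I) = 2 + 3*I ≠ 0, so no factor of (z - 1 - I) cancels.
Near z = 1 + I we can therefore write f(z) = g(z)/(z - 1 - I)^3 with g analytic at 1 + I and g(1 + I) ≠ 0 (g is the numerator divided by the remaining denominator factors).

Hence z = 1 + I is a pole of order 3.

Final answer: 3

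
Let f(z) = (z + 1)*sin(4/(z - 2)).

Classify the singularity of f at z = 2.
Let u = z - 2. Then
  sin(4/u) = Σ_{k≥0} (-1)^k (4)^(2k+1)/((2k+1)!·u^(2k+1)) = 4/u - 32/(3*u^3) + 128/(15*u^5) + ...
which has infinitely many negative powers of u, so sin(4/(z - 2)) has an essential singularity at z = 2.
The extra factor z + 1 is a nonzero polynomial; if the product had at most a pole at z = 2, dividing by that polynomial would leave sin(4/(z - 2)) with at most a pole too — contradiction. (Equivalently, the product's Laurent series still has infinitely many negative powers.)
So the singularity is essential.

Final answer: essential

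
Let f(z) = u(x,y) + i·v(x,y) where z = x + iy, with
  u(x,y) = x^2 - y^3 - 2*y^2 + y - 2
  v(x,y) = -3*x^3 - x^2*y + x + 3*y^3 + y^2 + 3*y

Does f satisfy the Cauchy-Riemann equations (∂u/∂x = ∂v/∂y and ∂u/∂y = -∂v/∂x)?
∂u/∂x = 2*x
∂v/∂y = -x^2 + 9*y^2 + 2*y + 3
∂u/∂y = -3*y^2 - 4*y + 1
∂v/∂x = -9*x^2 - 2*x*y + 1
∂u/∂x ≠ ∂v/∂y and ∂u/∂y ≠ -∂v/∂x; the Cauchy-Riemann equations are not satisfied, so f is not analytic.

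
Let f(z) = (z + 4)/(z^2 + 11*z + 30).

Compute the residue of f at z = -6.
2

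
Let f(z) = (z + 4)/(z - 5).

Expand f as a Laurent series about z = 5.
Put w = z - (5), i.e. z = w + 5. The denominator is w, so it suffices to rewrite the numerator in powers of w.

P(z) = z + 4
P(w + 5) = 9 + w

Dividing each term by w:
  f = 9/w + 1

Substituting back w = z - 5:
  f(z) = 9/(z - 5) + 1

The series is finite because the numerator is a polynomial; the negative powers form the principal part, and the coefficient of 1/(z - 5) gives Res(f, 5) = 9.

Final answer: 9/(z - 5) + 1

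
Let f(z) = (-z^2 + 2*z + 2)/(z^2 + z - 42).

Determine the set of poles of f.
{-7, 6}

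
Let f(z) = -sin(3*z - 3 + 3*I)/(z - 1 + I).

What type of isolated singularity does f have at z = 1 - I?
removable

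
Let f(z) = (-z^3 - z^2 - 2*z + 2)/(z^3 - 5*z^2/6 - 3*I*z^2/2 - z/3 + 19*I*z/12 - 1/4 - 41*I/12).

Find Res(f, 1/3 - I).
Write f(z) = P(z)/Q(z) with P(z) = -z^3 - z^2 - 2*z + 2 and Q(z) = z^3 - 5*z^2/6 - 3*I*z^2/2 - z/3 + 19*I*z/12 - 1/4 - 41*I/12.
The denominator factors as Q(z) = (z + 1 - 3*I/2)*(z - 3/2 - I)*(z - 1/3 + I), so z = 1/3 - I is a simple zero of Q and P is analytic there; z = 1/3 - I is therefore a simple pole and
  Res(f, z₀) = P(z₀)/Q'(z₀).

Q'(z) = 3*z^2 - 5*z/3 - 3*I*z - 1/3 + 19*I/12, so Q'(1/3 - I) = -59/9 + I/4.
P(1/3 - I) = 86/27 + 2*I.

Res(f, 1/3 - I) = (86/27 + 2*I)/(-59/9 + I/4) = -79240/167331 - 18024*I/55777

Final answer: -79240/167331 - 18024*I/55777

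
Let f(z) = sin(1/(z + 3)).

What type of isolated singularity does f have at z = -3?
Let u = z + 3. Then
  sin(1/u) = Σ_{k≥0} (-1)^k (1)^(2k+1)/((2k+1)!·u^(2k+1)) = 1/u - 1/(6*u^3) + 1/(120*u^5) + ...
which has infinitely many negative powers of u, so sin(1/(z + 3)) has an essential singularity at z = -3.
So the singularity is essential.

Final answer: essential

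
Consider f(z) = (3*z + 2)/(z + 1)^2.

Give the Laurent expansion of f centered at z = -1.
-1/(z + 1)^2 + 3/(z + 1)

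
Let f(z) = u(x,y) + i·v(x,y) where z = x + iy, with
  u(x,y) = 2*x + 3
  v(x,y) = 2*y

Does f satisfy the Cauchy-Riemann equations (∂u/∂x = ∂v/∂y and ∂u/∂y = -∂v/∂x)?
∂u/∂x = 2
∂v/∂y = 2
∂u/∂y = 0
∂v/∂x = 0
∂u/∂x = ∂v/∂y and ∂u/∂y = -∂v/∂x hold identically; f is analytic.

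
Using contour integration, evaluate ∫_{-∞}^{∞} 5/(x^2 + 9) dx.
Let f(z) = 5/(z^2 + 9). The denominator has no real zeros and deg Q - deg P = 2 ≥ 2, so the integral of f over the upper semicircle |z| = R tends to 0 as R → ∞. Closing the contour in the upper half-plane,
  ∫_{-∞}^{∞} f(x) dx = 2πi · Σ Res(f, z_k)  over the poles with Im z_k > 0.

Zeros of the denominator: z^2 + 9 = 0 gives z = ±3*I.
Upper half-plane: z = 3*I (simple).

Each pole is a simple zero of Q(z) = z^2 + 9, so Res(f, z₀) = P(z₀)/Q'(z₀) with P(z) = 5, Q'(z) = 2*z:
  Res(f, 3*I) = (5)/(6*I) = -5*I/6

∫_{-∞}^{∞} f(x) dx = 2πi · (-5*I/6) = 5*pi/3

Final answer: 5*pi/3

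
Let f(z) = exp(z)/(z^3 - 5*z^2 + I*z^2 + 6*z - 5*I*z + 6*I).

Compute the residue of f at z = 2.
Write f(z) = P(z)/Q(z) with P(z) = exp(z) and Q(z) = z^3 - 5*z^2 + I*z^2 + 6*z - 5*I*z + 6*I.
The denominator factors as Q(z) = (z - 2)*(z - 3)*(z + I), so z = 2 is a simple zero of Q and P is analytic there; z = 2 is therefore a simple pole and
  Res(f, z₀) = P(z₀)/Q'(z₀).

Q'(z) = 3*z^2 - 10*z + 2*I*z + 6 - 5*I, so Q'(2) = -2 - I.
P(2) = exp(2).

Res(f, 2) = (exp(2))/(-2 - I) = (-2/5 + I/5)*exp(2)

Final answer: (-2/5 + I/5)*exp(2)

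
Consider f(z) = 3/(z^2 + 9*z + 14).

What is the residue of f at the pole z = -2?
Write f(z) = P(z)/Q(z) with P(z) = 3 and Q(z) = z^2 + 9*z + 14.
The denominator factors as Q(z) = (z + 2)*(z + 7), so z = -2 is a simple zero of Q and P is analytic there; z = -2 is therefore a simple pole and
  Res(f, z₀) = P(z₀)/Q'(z₀).

Q'(z) = 2*z + 9, so Q'(-2) = 5.
P(-2) = 3.

Res(f, -2) = (3)/(5) = 3/5

Final answer: 3/5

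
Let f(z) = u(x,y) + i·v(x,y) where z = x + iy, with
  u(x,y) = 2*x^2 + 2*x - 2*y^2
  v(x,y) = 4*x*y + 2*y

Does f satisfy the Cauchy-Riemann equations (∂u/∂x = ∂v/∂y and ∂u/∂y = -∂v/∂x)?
∂u/∂x = 4*x + 2
∂v/∂y = 4*x + 2
∂u/∂y = -4*y
∂v/∂x = 4*y
∂u/∂x = ∂v/∂y and ∂u/∂y = -∂v/∂x hold identically; f is analytic.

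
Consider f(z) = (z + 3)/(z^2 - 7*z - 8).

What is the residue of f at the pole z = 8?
Write f(z) = P(z)/Q(z) with P(z) = z + 3 and Q(z) = z^2 - 7*z - 8.
The denominator factors as Q(z) = (z - 8)*(z + 1), so z = 8 is a simple zero of Q and P is analytic there; z = 8 is therefore a simple pole and
  Res(f, z₀) = P(z₀)/Q'(z₀).

Q'(z) = 2*z - 7, so Q'(8) = 9.
P(8) = 11.

Res(f, 8) = (11)/(9) = 11/9

Final answer: 11/9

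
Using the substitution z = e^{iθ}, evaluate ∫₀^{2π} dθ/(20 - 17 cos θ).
2*sqrt(111)*pi/111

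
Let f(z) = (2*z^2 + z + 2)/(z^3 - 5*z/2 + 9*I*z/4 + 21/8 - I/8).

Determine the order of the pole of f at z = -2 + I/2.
1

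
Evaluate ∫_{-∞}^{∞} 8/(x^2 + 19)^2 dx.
Let f(z) = 8/(z^2 + 19)^2. The denominator has no real zeros and deg Q - deg P = 4 ≥ 2, so the integral of f over the upper semicircle |z| = R tends to 0 as R → ∞. Closing the contour in the upper half-plane,
  ∫_{-∞}^{∞} f(x) dx = 2πi · Σ Res(f, z_k)  over the poles with Im z_k > 0.

Zeros of the denominator: z^2 + 19 = 0 gives z = ±sqrt(19)*I.
Upper half-plane: z = sqrt(19)*I (a pole of order 2).

Write f(z) = g(z)/(z - sqrt(19)*I)^2 with g(z) = 8/(z + sqrt(19)*I)^2. For a double pole, Res(f, z₀) = g'(z₀):
  g'(z) = -16/(z + sqrt(19)*I)^3
  Res(f, sqrt(19)*I) = g'(sqrt(19)*I) = -2*sqrt(19)*I/361

∫_{-∞}^{∞} f(x) dx = 2πi · (-2*sqrt(19)*I/361) = 4*sqrt(19)*pi/361

Final answer: 4*sqrt(19)*pi/361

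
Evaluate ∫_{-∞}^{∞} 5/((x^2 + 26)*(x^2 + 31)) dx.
pi*(-26*sqrt(31) + 31*sqrt(26))/806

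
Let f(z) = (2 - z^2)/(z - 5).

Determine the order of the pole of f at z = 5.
Factor the denominator:
  z - 5 = (z - 5)

The numerator P(z) = 2 - z^2 has P(5) = -23 ≠ 0, so no factor of (z - 5) cancels.
Near z = 5 we can therefore write f(z) = g(z)/(z - 5) with g analytic at 5 and g(5) ≠ 0 (g is just the numerator).

Hence z = 5 is a pole of order 1.

Final answer: 1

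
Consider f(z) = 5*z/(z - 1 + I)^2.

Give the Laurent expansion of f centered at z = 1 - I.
Put w = z - (1 - I), i.e. z = w + 1 - I. The denominator is w^2, so it suffices to rewrite the numerator in powers of w.

P(z) = 5*z
P(w + 1 - I) = 5 - 5*I + 5*w

Dividing each term by w^2:
  f = (5 - 5*I)/w^2 + 5/w

Substituting back w = z - 1 + I:
  f(z) = (5 - 5*I)/(z - 1 + I)^2 + 5/(z - 1 + I)

The series is finite because the numerator is a polynomial; the negative powers form the principal part, and the coefficient of 1/(z - 1 + I) gives Res(f, 1 - I) = 5.

Final answer: (5 - 5*I)/(z - 1 + I)^2 + 5/(z - 1 + I)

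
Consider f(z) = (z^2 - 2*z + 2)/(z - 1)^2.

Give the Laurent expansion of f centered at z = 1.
Put w = z - (1), i.e. z = w + 1. The denominator is w^2, so it suffices to rewrite the numerator in powers of w.

P(z) = z^2 - 2*z + 2
P(w + 1) = 1 + w^2

Dividing each term by w^2:
  f = 1/w^2 + 1

Substituting back w = z - 1:
  f(z) = 1/(z - 1)^2 + 1

The series is finite because the numerator is a polynomial; the negative powers form the principal part.

Final answer: 1/(z - 1)^2 + 1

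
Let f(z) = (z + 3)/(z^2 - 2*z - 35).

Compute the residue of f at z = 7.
5/6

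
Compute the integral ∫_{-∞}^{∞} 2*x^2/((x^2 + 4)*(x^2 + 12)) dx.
Let f(z) = 2*z^2/((z^2 + 4)*(z^2 + 12)). The denominator has no real zeros and deg Q - deg P = 2 ≥ 2, so the integral of f over the upper semicircle |z| = R tends to 0 as R → ∞. Closing the contour in the upper half-plane,
  ∫_{-∞}^{∞} f(x) dx = 2πi · Σ Res(f, z_k)  over the poles with Im z_k > 0.

Zeros of the denominator: z^2 + 12 = 0 gives z = ±2*sqrt(3)*I; z^2 + 4 = 0 gives z = ±2*I.
Upper half-plane: z = 2*I, z = 2*sqrt(3)*I (simple).

Each pole is a simple zero of Q(z) = z^4 + 16*z^2 + 48, so Res(f, z₀) = P(z₀)/Q'(z₀) with P(z) = 2*z^2, Q'(z) = 4*z^3 + 32*z:
  Res(f, 2*I) = (-8)/(32*I) = I/4
  Res(f, 2*sqrt(3)*I) = (-24)/(-32*sqrt(3)*I) = -sqrt(3)*I/4

Sum of residues: I*(1 - sqrt(3))/4
∫_{-∞}^{∞} f(x) dx = 2πi · (I*(1 - sqrt(3))/4) = pi*(-1 + sqrt(3))/2

Final answer: pi*(-1 + sqrt(3))/2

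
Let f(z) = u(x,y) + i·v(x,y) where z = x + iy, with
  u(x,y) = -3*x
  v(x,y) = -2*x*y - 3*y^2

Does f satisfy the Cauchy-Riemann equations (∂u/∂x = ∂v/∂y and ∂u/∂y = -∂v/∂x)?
∂u/∂x = -3
∂v/∂y = -2*x - 6*y
∂u/∂y = 0
∂v/∂x = -2*y
∂u/∂x ≠ ∂v/∂y and ∂u/∂y ≠ -∂v/∂x; the Cauchy-Riemann equations are not satisfied, so f is not analytic.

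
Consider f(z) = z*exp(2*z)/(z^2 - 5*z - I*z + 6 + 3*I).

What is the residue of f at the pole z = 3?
Write f(z) = P(z)/Q(z) with P(z) = z*exp(2*z) and Q(z) = z^2 - 5*z - I*z + 6 + 3*I.
The denominator factors as Q(z) = (z - 2 - I)*(z - 3), so z = 3 is a simple zero of Q and P is analytic there; z = 3 is therefore a simple pole and
  Res(f, z₀) = P(z₀)/Q'(z₀).

Q'(z) = 2*z - 5 - I, so Q'(3) = 1 - I.
P(3) = 3*exp(6).

Res(f, 3) = (3*exp(6))/(1 - I) = (3/2 + 3*I/2)*exp(6)

Final answer: (3/2 + 3*I/2)*exp(6)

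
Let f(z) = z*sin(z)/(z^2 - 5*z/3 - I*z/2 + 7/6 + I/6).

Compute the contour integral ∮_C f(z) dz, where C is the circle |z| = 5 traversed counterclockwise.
By the residue theorem, ∮_C f(z) dz = 2πi · (sum of the residues of f at the poles inside |z| = 5).

The denominator factors as (z - 2/3 + I/2)*(z - 1 - I), so the singularities of f are simple poles at z = 2/3 - I/2, z = 1 + I.
  |2/3 - I/2|² = 25/36 < 25 = 5², so this pole is inside the contour.
  |1 + I|² = 2 < 25 = 5², so this pole is inside the contour.

With P(z) = z*sin(z) and Q(z) = z^2 - 5*z/3 - I*z/2 + 7/6 + I/6, each pole is simple, so Res(f, z₀) = P(z₀)/Q'(z₀) with Q'(z) = 2*z - 5/3 - I/2.
  Res(f, 2/3 - I/2) = P(2/3 - I/2)/Q'(2/3 - I/2) = ((2/3 - I/2)*sin(2/3 - I/2))/(-1/3 - 3*I/2) = (19/85 + 42*I/85)*sin(2/3 - I/2)
  Res(f, 1 + I) = P(1 + I)/Q'(1 + I) = ((1 + I)*sin(1 + I))/(1/3 + 3*I/2) = (66/85 - 42*I/85)*sin(1 + I)

Sum of residues inside C: (66/85 - 42*I/85)*sin(1 + I) + (19/85 + 42*I/85)*sin(2/3 - I/2)
∮_C f(z) dz = 2πi · ((66/85 - 42*I/85)*sin(1 + I) + (19/85 + 42*I/85)*sin(2/3 - I/2)) = pi*(-84/85 + 38*I/85)*sin(2/3 - I/2) + pi*(84/85 + 132*I/85)*sin(1 + I)

Final answer: pi*(-84/85 + 38*I/85)*sin(2/3 - I/2) + pi*(84/85 + 132*I/85)*sin(1 + I)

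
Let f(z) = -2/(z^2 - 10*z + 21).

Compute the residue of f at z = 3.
Write f(z) = P(z)/Q(z) with P(z) = -2 and Q(z) = z^2 - 10*z + 21.
The denominator factors as Q(z) = (z - 3)*(z - 7), so z = 3 is a simple zero of Q and P is analytic there; z = 3 is therefore a simple pole and
  Res(f, z₀) = P(z₀)/Q'(z₀).

Q'(z) = 2*z - 10, so Q'(3) = -4.
P(3) = -2.

Res(f, 3) = (-2)/(-4) = 1/2

Final answer: 1/2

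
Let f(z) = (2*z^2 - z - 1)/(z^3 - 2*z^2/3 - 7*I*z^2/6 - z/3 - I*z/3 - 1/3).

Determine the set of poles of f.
The singularities of f are the zeros of the denominator. Factoring,
  z^3 - 2*z^2/3 - 7*I*z^2/6 - z/3 - I*z/3 - 1/3 = (z + 1/3 + I/3)*(z - 1 - I)*(z - I/2)
so the candidates are z = -1/3 - I/3, z = 1 + I, z = I/2.

Check the numerator P(z) = 2*z^2 - z - 1 at each one:
  P(-1/3 - I/3) = -2/3 + 7*I/9 ≠ 0, so z = -1/3 - I/3 is a (simple) pole.
  P(1 + I) = -2 + 3*I ≠ 0, so z = 1 + I is a (simple) pole.
  P(I/2) = -3/2 - I/2 ≠ 0, so z = I/2 is a (simple) pole.

Poles of f: {-1/3 - I/3, I/2, 1 + I}

Final answer: {-1/3 - I/3, I/2, 1 + I}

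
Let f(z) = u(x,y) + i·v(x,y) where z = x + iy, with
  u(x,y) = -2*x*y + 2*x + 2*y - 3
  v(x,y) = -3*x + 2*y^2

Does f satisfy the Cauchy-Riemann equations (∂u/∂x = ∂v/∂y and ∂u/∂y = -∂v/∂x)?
∂u/∂x = 2 - 2*y
∂v/∂y = 4*y
∂u/∂y = 2 - 2*x
∂v/∂x = -3
∂u/∂x ≠ ∂v/∂y and ∂u/∂y ≠ -∂v/∂x; the Cauchy-Riemann equations are not satisfied, so f is not analytic.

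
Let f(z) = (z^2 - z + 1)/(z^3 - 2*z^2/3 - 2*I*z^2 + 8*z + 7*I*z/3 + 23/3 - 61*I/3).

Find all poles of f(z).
The singularities of f are the zeros of the denominator. Factoring,
  z^3 - 2*z^2/3 - 2*I*z^2 + 8*z + 7*I*z/3 + 23/3 - 61*I/3 = (z + 1 - 2*I)*(z - 1 - 3*I)*(z - 2/3 + 3*I)
so the candidates are z = -1 + 2*I, z = 1 + 3*I, z = 2/3 - 3*I.

Check the numerator P(z) = z^2 - z + 1 at each one:
  P(-1 + 2*I) = -1 - 6*I ≠ 0, so z = -1 + 2*I is a (simple) pole.
  P(1 + 3*I) = -8 + 3*I ≠ 0, so z = 1 + 3*I is a (simple) pole.
  P(2/3 - 3*I) = -74/9 - I ≠ 0, so z = 2/3 - 3*I is a (simple) pole.

Poles of f: {-1 + 2*I, 2/3 - 3*I, 1 + 3*I}

Final answer: {-1 + 2*I, 2/3 - 3*I, 1 + 3*I}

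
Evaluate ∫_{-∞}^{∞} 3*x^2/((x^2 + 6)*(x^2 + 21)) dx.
Let f(z) = 3*z^2/((z^2 + 6)*(z^2 + 21)). The denominator has no real zeros and deg Q - deg P = 2 ≥ 2, so the integral of f over the upper semicircle |z| = R tends to 0 as R → ∞. Closing the contour in the upper half-plane,
  ∫_{-∞}^{∞} f(x) dx = 2πi · Σ Res(f, z_k)  over the poles with Im z_k > 0.

Zeros of the denominator: z^2 + 21 = 0 gives z = ±sqrt(21)*I; z^2 + 6 = 0 gives z = ±sqrt(6)*I.
Upper half-plane: z = sqrt(21)*I, z = sqrt(6)*I (simple).

Each pole is a simple zero of Q(z) = z^4 + 27*z^2 + 126, so Res(f, z₀) = P(z₀)/Q'(z₀) with P(z) = 3*z^2, Q'(z) = 4*z^3 + 54*z:
  Res(f, sqrt(21)*I) = (-63)/(-30*sqrt(21)*I) = -sqrt(21)*I/10
  Res(f, sqrt(6)*I) = (-18)/(30*sqrt(6)*I) = sqrt(6)*I/10

Sum of residues: I*(-sqrt(21) + sqrt(6))/10
∫_{-∞}^{∞} f(x) dx = 2πi · (I*(-sqrt(21) + sqrt(6))/10) = pi*(-sqrt(6) + sqrt(21))/5

Final answer: pi*(-sqrt(6) + sqrt(21))/5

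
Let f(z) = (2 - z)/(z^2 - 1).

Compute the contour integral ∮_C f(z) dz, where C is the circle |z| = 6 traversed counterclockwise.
-2*I*pi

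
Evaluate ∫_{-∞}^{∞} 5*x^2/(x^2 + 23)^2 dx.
5*sqrt(23)*pi/46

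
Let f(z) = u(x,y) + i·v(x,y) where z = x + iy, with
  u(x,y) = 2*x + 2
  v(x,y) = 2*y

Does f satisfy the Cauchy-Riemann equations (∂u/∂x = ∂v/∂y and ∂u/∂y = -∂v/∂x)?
∂u/∂x = 2
∂v/∂y = 2
∂u/∂y = 0
∂v/∂x = 0
∂u/∂x = ∂v/∂y and ∂u/∂y = -∂v/∂x hold identically; f is analytic.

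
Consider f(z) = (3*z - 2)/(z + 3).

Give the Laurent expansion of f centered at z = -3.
-11/(z + 3) + 3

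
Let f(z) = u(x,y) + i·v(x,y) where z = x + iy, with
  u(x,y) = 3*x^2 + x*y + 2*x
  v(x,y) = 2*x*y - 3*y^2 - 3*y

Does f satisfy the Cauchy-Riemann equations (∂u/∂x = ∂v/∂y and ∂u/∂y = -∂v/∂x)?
∂u/∂x = 6*x + y + 2
∂v/∂y = 2*x - 6*y - 3
∂u/∂y = x
∂v/∂x = 2*y
∂u/∂x ≠ ∂v/∂y and ∂u/∂y ≠ -∂v/∂x; the Cauchy-Riemann equations are not satisfied, so f is not analytic.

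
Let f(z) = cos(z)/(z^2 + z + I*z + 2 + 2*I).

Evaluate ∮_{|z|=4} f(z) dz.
By the residue theorem, ∮_C f(z) dz = 2πi · (sum of the residues of f at the poles inside |z| = 4).

The denominator factors as (z + 1 - I)*(z + 2*I), so the singularities of f are simple poles at z = -1 + I, z = -2*I.
  |-1 + I|² = 2 < 16 = 4², so this pole is inside the contour.
  |-2*I|² = 4 < 16 = 4², so this pole is inside the contour.

With P(z) = cos(z) and Q(z) = z^2 + z + I*z + 2 + 2*I, each pole is simple, so Res(f, z₀) = P(z₀)/Q'(z₀) with Q'(z) = 2*z + 1 + I.
  Res(f, -1 + I) = P(-1 + I)/Q'(-1 + I) = (cos(1 - I))/(-1 + 3*I) = (-1/10 - 3*I/10)*cos(1 - I)
  Res(f, -2*I) = P(-2*I)/Q'(-2*I) = (cosh(2))/(1 - 3*I) = (1/10 + 3*I/10)*cosh(2)

Sum of residues inside C: (-1/10 - 3*I/10)*cos(1 - I) + (1/10 + 3*I/10)*cosh(2)
∮_C f(z) dz = 2πi · ((-1/10 - 3*I/10)*cos(1 - I) + (1/10 + 3*I/10)*cosh(2)) = pi*(3/5 - I/5)*cos(1 - I) + pi*(-3/5 + I/5)*cosh(2)

Final answer: pi*(3/5 - I/5)*cos(1 - I) + pi*(-3/5 + I/5)*cosh(2)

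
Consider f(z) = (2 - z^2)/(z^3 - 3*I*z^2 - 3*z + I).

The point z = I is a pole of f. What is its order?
3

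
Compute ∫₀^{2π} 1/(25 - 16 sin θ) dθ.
2*sqrt(41)*pi/123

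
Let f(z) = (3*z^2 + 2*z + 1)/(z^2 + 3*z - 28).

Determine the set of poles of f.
The singularities of f are the zeros of the denominator. Factoring,
  z^2 + 3*z - 28 = (z + 7)*(z - 4)
so the candidates are z = -7, z = 4.

Check the numerator P(z) = 3*z^2 + 2*z + 1 at each one:
  P(-7) = 134 ≠ 0, so z = -7 is a (simple) pole.
  P(4) = 57 ≠ 0, so z = 4 is a (simple) pole.

Poles of f: {-7, 4}

Final answer: {-7, 4}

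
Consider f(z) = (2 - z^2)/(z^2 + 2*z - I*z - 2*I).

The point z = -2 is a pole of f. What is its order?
1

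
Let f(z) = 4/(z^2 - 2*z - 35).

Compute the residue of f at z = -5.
Write f(z) = P(z)/Q(z) with P(z) = 4 and Q(z) = z^2 - 2*z - 35.
The denominator factors as Q(z) = (z - 7)*(z + 5), so z = -5 is a simple zero of Q and P is analytic there; z = -5 is therefore a simple pole and
  Res(f, z₀) = P(z₀)/Q'(z₀).

Q'(z) = 2*z - 2, so Q'(-5) = -12.
P(-5) = 4.

Res(f, -5) = (4)/(-12) = -1/3

Final answer: -1/3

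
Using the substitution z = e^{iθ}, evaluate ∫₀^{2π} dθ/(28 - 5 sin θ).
2*sqrt(759)*pi/759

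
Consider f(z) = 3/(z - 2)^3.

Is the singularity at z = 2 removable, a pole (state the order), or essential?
Write f(z) = g(z)/(z - 2)^3 with g(z) = 3.
g is entire and g(2) = 3 ≠ 0, so no factor of (z - 2) cancels: the Laurent expansion of f about z = 2 starts at the power -3, i.e. lim_{z→z₀} (z - z₀)^3 f(z) = 3 is finite and nonzero.
So z = 2 is a pole of order 3.

Final answer: pole of order 3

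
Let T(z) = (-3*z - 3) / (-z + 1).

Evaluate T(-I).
Substitute z = -I:
  numerator:   -3*(-I) - 3 = -3 + 3*I
  denominator: -(-I) + 1 = 1 + I
T(-I) = (-3 + 3*I)/(1 + I); multiplying numerator and denominator by the conjugate 1 - I gives (6*I)/2 = 3*I

Final answer: 3*I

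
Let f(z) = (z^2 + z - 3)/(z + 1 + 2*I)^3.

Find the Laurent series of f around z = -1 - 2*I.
(-7 + 2*I)/(z + 1 + 2*I)^3 + (-1 - 4*I)/(z + 1 + 2*I)^2 + 1/(z + 1 + 2*I)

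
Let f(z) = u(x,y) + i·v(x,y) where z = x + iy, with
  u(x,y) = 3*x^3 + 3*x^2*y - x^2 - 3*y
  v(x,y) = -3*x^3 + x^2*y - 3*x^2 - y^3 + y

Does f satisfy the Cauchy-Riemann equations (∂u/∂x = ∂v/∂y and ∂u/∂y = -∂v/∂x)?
∂u/∂x = 9*x^2 + 6*x*y - 2*x
∂v/∂y = x^2 - 3*y^2 + 1
∂u/∂y = 3*x^2 - 3
∂v/∂x = -9*x^2 + 2*x*y - 6*x
∂u/∂x ≠ ∂v/∂y and ∂u/∂y ≠ -∂v/∂x; the Cauchy-Riemann equations are not satisfied, so f is not analytic.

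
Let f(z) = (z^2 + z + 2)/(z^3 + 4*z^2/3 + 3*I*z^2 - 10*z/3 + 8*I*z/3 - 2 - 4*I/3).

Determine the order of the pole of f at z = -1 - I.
2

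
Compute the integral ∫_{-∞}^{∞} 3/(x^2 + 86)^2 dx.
Let f(z) = 3/(z^2 + 86)^2. The denominator has no real zeros and deg Q - deg P = 4 ≥ 2, so the integral of f over the upper semicircle |z| = R tends to 0 as R → ∞. Closing the contour in the upper half-plane,
  ∫_{-∞}^{∞} f(x) dx = 2πi · Σ Res(f, z_k)  over the poles with Im z_k > 0.

Zeros of the denominator: z^2 + 86 = 0 gives z = ±sqrt(86)*I.
Upper half-plane: z = sqrt(86)*I (a pole of order 2).

Write f(z) = g(z)/(z - sqrt(86)*I)^2 with g(z) = 3/(z + sqrt(86)*I)^2. For a double pole, Res(f, z₀) = g'(z₀):
  g'(z) = -6/(z + sqrt(86)*I)^3
  Res(f, sqrt(86)*I) = g'(sqrt(86)*I) = -3*sqrt(86)*I/29584

∫_{-∞}^{∞} f(x) dx = 2πi · (-3*sqrt(86)*I/29584) = 3*sqrt(86)*pi/14792

Final answer: 3*sqrt(86)*pi/14792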